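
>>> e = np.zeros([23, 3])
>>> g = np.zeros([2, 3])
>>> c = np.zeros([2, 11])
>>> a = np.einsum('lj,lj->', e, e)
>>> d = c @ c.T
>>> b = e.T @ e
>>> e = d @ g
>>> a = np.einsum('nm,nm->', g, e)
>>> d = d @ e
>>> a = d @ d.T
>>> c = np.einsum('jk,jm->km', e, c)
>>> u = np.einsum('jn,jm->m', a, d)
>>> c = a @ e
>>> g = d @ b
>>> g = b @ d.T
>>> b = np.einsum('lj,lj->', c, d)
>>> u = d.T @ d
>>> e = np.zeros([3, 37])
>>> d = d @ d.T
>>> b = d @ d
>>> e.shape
(3, 37)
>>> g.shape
(3, 2)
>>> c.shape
(2, 3)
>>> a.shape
(2, 2)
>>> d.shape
(2, 2)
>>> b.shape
(2, 2)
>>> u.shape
(3, 3)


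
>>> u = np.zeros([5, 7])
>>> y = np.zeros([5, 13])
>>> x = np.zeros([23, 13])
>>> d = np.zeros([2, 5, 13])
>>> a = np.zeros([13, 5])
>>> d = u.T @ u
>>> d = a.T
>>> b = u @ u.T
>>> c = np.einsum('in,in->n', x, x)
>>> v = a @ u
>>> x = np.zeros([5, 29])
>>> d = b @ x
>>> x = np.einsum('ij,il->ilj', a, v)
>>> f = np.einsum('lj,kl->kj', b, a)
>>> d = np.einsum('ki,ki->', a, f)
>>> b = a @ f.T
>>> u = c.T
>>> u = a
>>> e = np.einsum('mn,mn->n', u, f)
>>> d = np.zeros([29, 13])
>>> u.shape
(13, 5)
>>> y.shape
(5, 13)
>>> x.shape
(13, 7, 5)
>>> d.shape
(29, 13)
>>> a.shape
(13, 5)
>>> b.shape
(13, 13)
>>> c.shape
(13,)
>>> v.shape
(13, 7)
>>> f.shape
(13, 5)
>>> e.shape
(5,)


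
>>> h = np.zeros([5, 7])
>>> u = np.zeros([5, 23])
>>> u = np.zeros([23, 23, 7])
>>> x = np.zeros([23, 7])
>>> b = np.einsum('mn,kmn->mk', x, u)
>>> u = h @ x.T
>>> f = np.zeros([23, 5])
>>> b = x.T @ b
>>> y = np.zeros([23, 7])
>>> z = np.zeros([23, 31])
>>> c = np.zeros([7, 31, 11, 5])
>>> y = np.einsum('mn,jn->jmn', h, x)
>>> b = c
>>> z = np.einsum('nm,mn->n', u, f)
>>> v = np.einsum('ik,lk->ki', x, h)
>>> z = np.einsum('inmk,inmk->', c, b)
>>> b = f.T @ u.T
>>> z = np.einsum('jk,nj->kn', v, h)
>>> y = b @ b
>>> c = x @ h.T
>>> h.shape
(5, 7)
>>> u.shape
(5, 23)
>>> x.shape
(23, 7)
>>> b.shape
(5, 5)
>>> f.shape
(23, 5)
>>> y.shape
(5, 5)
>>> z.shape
(23, 5)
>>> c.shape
(23, 5)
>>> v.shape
(7, 23)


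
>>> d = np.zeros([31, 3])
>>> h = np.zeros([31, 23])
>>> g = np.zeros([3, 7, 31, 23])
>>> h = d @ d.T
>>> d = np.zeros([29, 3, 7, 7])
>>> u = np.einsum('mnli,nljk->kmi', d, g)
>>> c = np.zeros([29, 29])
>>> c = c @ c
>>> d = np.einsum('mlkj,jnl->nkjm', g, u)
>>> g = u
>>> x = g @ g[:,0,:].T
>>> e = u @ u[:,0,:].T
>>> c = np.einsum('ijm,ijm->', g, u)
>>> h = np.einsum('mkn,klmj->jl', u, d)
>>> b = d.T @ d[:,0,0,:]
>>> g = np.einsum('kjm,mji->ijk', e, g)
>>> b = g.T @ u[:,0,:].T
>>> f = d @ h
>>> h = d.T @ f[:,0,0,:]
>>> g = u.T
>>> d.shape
(29, 31, 23, 3)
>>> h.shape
(3, 23, 31, 31)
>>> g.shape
(7, 29, 23)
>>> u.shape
(23, 29, 7)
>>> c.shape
()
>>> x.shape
(23, 29, 23)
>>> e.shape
(23, 29, 23)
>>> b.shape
(23, 29, 23)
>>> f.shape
(29, 31, 23, 31)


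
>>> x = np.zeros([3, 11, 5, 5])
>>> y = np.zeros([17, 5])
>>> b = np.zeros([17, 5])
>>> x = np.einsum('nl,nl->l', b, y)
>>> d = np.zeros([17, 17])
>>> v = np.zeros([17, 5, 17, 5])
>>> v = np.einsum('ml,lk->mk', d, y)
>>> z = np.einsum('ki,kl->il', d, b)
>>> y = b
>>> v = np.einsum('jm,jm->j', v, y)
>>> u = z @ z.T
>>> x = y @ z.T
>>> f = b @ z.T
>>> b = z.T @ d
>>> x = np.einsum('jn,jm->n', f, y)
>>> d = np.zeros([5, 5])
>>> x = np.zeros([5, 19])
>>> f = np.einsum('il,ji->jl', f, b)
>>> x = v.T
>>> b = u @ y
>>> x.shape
(17,)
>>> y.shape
(17, 5)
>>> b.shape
(17, 5)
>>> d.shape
(5, 5)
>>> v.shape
(17,)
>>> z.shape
(17, 5)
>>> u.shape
(17, 17)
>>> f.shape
(5, 17)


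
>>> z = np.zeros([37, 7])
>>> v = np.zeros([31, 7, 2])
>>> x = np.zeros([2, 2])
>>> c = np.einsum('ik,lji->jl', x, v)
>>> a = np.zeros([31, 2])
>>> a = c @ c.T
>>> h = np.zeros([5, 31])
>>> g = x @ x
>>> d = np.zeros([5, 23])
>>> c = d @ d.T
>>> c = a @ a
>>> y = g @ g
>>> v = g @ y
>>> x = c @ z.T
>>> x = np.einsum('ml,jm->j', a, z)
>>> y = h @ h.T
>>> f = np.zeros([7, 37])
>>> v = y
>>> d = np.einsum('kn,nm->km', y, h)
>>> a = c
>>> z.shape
(37, 7)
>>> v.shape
(5, 5)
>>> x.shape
(37,)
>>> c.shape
(7, 7)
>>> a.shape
(7, 7)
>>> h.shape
(5, 31)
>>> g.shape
(2, 2)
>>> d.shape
(5, 31)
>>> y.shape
(5, 5)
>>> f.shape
(7, 37)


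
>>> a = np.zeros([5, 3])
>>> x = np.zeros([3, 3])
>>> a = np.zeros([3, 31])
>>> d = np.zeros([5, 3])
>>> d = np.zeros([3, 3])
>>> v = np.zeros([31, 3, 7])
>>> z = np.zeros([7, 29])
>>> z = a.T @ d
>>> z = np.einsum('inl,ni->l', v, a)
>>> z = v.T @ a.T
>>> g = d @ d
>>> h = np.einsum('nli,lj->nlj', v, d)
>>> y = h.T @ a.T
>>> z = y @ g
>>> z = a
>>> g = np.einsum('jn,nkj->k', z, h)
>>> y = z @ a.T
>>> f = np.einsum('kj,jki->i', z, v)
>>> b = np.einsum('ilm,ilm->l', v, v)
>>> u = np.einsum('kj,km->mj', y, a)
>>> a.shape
(3, 31)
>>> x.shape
(3, 3)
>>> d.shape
(3, 3)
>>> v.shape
(31, 3, 7)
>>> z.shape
(3, 31)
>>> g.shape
(3,)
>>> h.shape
(31, 3, 3)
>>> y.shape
(3, 3)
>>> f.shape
(7,)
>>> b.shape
(3,)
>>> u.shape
(31, 3)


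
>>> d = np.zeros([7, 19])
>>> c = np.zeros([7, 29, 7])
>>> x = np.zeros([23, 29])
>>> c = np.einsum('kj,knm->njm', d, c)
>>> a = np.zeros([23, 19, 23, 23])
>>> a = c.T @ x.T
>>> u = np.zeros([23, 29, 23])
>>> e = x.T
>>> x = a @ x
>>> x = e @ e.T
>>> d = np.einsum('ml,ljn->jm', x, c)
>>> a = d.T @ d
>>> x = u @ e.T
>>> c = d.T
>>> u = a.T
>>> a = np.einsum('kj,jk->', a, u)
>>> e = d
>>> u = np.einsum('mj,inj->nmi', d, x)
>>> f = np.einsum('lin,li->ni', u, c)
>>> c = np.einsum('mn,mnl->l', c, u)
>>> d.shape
(19, 29)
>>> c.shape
(23,)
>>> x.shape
(23, 29, 29)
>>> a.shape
()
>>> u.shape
(29, 19, 23)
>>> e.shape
(19, 29)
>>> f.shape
(23, 19)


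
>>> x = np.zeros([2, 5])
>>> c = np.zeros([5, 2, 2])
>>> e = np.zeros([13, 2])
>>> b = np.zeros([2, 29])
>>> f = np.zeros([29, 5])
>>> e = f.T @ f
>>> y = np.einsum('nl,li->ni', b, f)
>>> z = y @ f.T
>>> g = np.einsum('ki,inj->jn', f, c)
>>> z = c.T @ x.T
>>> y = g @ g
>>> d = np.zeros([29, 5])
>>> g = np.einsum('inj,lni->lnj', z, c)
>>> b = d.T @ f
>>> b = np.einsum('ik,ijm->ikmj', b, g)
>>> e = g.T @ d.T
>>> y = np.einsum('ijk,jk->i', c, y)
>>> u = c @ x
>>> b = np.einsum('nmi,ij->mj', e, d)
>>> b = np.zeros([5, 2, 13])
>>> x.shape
(2, 5)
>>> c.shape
(5, 2, 2)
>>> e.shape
(2, 2, 29)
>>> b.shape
(5, 2, 13)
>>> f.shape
(29, 5)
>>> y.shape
(5,)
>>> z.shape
(2, 2, 2)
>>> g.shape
(5, 2, 2)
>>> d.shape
(29, 5)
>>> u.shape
(5, 2, 5)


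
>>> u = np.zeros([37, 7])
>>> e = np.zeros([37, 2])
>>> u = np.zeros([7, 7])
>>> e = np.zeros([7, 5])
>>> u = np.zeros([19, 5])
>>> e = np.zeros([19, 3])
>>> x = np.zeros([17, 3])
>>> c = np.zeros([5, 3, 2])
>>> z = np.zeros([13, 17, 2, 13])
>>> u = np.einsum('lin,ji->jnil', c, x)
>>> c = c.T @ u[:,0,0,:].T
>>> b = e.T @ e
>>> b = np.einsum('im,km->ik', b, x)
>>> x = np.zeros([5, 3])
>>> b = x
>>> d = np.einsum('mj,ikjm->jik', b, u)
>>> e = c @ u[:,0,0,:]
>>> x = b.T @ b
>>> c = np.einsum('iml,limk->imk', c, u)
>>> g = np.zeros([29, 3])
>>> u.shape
(17, 2, 3, 5)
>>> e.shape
(2, 3, 5)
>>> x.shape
(3, 3)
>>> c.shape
(2, 3, 5)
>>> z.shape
(13, 17, 2, 13)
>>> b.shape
(5, 3)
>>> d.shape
(3, 17, 2)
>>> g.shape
(29, 3)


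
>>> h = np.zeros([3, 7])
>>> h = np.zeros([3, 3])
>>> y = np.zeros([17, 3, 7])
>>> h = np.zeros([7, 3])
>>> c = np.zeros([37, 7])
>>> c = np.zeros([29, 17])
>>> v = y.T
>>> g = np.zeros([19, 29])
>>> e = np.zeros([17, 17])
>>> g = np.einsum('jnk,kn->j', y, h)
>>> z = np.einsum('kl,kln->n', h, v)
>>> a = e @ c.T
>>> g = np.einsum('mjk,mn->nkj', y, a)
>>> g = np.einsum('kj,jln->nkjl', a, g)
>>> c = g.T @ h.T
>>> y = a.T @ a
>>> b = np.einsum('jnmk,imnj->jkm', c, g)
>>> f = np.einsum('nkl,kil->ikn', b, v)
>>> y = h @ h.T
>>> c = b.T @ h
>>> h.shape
(7, 3)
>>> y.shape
(7, 7)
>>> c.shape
(17, 7, 3)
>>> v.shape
(7, 3, 17)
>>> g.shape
(3, 17, 29, 7)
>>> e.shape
(17, 17)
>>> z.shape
(17,)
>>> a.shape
(17, 29)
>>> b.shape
(7, 7, 17)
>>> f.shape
(3, 7, 7)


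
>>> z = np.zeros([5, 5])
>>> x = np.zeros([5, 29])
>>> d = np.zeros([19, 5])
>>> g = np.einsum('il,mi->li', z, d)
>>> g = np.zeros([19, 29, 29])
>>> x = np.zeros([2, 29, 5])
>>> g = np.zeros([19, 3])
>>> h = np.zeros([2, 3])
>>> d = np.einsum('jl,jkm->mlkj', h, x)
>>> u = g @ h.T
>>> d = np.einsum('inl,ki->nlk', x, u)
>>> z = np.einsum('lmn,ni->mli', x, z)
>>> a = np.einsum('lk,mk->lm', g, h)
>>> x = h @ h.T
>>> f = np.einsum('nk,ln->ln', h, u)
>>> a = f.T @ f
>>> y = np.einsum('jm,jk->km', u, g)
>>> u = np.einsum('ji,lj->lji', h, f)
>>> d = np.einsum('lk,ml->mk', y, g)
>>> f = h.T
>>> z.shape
(29, 2, 5)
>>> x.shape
(2, 2)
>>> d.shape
(19, 2)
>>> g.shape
(19, 3)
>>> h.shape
(2, 3)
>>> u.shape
(19, 2, 3)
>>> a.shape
(2, 2)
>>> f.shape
(3, 2)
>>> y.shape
(3, 2)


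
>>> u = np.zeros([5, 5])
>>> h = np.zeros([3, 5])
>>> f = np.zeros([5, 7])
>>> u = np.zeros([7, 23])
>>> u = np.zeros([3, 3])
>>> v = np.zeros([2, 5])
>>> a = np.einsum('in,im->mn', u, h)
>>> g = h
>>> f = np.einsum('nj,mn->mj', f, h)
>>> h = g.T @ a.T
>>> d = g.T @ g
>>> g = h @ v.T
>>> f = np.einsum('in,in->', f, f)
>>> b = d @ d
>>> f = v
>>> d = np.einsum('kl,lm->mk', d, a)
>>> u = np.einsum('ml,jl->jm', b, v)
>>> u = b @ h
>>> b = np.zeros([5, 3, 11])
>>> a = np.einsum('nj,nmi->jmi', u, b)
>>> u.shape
(5, 5)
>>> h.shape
(5, 5)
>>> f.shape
(2, 5)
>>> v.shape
(2, 5)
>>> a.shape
(5, 3, 11)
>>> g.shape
(5, 2)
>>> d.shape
(3, 5)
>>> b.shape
(5, 3, 11)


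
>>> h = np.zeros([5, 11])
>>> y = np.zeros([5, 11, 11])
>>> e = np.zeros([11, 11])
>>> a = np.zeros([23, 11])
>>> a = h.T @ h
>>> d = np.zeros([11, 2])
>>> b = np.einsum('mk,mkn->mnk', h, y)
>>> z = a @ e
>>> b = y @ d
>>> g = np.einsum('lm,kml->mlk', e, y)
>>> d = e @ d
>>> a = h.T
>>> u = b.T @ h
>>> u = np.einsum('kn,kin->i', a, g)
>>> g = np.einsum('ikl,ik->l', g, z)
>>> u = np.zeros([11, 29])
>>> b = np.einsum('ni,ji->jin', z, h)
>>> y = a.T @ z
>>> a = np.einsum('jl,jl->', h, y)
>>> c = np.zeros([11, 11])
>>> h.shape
(5, 11)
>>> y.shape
(5, 11)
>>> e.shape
(11, 11)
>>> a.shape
()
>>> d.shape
(11, 2)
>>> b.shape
(5, 11, 11)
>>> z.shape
(11, 11)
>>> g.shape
(5,)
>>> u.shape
(11, 29)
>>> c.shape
(11, 11)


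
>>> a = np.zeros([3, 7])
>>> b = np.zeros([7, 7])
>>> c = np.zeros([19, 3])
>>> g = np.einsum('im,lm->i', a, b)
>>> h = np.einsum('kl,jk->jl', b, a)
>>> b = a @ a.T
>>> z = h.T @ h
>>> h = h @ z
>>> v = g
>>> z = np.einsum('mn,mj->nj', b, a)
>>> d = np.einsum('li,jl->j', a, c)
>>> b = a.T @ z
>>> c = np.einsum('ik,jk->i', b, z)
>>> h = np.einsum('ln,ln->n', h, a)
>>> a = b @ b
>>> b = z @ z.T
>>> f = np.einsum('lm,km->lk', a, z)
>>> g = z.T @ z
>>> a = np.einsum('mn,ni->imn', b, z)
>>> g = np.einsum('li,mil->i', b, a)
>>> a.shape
(7, 3, 3)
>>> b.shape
(3, 3)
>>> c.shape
(7,)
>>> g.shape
(3,)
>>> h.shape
(7,)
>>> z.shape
(3, 7)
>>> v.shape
(3,)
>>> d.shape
(19,)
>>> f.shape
(7, 3)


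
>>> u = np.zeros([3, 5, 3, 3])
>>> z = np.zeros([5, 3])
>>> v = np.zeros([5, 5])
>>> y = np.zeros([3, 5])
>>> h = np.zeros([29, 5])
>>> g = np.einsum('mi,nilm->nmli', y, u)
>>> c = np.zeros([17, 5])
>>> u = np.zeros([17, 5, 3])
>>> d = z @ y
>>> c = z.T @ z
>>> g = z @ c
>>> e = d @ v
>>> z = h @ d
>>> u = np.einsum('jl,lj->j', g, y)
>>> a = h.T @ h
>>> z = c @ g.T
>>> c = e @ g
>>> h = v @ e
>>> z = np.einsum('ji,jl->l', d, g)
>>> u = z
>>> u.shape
(3,)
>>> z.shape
(3,)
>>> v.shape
(5, 5)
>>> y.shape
(3, 5)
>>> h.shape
(5, 5)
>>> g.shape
(5, 3)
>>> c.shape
(5, 3)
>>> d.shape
(5, 5)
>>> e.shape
(5, 5)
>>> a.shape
(5, 5)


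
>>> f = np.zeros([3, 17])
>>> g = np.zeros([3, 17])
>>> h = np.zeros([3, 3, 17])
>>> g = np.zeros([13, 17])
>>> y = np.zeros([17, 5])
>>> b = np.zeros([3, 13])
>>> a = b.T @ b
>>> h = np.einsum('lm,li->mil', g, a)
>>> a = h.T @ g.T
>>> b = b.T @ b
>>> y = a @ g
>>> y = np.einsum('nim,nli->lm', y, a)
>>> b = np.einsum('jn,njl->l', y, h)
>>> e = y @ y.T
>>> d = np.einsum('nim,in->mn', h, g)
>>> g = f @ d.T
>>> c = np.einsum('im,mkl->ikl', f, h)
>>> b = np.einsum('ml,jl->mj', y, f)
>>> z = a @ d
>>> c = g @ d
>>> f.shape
(3, 17)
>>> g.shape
(3, 13)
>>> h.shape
(17, 13, 13)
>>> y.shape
(13, 17)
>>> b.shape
(13, 3)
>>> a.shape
(13, 13, 13)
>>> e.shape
(13, 13)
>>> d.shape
(13, 17)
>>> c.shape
(3, 17)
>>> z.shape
(13, 13, 17)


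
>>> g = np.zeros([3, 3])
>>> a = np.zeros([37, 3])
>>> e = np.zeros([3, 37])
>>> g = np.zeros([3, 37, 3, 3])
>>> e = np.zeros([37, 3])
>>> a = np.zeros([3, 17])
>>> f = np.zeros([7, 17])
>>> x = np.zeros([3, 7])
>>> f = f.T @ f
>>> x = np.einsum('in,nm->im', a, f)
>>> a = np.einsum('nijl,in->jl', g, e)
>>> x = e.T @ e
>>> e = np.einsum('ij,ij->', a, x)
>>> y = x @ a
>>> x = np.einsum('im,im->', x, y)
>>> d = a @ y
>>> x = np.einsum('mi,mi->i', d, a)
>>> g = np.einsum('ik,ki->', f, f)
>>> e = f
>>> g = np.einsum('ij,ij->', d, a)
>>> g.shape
()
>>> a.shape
(3, 3)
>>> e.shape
(17, 17)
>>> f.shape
(17, 17)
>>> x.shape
(3,)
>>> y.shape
(3, 3)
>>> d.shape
(3, 3)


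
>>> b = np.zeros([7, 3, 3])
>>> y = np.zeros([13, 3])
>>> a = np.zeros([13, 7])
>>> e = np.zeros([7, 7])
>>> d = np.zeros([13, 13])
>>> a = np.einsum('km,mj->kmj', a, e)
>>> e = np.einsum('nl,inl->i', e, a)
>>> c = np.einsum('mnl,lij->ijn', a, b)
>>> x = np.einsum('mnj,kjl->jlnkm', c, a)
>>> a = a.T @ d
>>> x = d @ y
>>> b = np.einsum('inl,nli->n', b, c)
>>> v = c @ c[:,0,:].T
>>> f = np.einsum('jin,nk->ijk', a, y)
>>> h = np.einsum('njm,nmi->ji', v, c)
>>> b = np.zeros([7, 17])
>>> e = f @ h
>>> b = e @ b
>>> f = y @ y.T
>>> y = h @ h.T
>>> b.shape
(7, 7, 17)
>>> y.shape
(3, 3)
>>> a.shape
(7, 7, 13)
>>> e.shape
(7, 7, 7)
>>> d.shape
(13, 13)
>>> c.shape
(3, 3, 7)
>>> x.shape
(13, 3)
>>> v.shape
(3, 3, 3)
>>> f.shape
(13, 13)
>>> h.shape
(3, 7)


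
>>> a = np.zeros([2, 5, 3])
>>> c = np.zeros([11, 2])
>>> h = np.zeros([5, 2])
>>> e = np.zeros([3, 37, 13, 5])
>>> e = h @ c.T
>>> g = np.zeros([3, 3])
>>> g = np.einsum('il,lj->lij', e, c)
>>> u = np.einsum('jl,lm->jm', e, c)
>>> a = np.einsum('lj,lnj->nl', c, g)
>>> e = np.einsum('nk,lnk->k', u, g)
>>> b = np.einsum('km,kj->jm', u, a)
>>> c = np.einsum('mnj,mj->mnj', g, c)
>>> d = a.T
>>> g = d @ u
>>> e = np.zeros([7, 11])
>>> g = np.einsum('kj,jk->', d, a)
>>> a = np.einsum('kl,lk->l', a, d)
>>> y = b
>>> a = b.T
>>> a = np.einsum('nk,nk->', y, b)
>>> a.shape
()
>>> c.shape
(11, 5, 2)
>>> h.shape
(5, 2)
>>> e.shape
(7, 11)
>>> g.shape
()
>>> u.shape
(5, 2)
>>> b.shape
(11, 2)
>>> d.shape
(11, 5)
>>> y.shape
(11, 2)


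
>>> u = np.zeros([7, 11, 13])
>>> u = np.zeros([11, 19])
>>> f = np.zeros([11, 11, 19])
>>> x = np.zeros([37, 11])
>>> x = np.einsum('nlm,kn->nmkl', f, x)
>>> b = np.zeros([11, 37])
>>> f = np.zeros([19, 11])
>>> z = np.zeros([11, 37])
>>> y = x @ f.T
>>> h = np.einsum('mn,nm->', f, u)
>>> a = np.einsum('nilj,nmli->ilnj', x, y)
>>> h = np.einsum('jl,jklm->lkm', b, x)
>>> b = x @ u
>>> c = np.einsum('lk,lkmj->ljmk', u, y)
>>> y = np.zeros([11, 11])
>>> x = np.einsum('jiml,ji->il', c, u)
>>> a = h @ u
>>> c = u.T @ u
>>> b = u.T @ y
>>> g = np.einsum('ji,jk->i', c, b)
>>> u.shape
(11, 19)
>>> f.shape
(19, 11)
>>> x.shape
(19, 19)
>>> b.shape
(19, 11)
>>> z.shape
(11, 37)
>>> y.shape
(11, 11)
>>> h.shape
(37, 19, 11)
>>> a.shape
(37, 19, 19)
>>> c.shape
(19, 19)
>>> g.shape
(19,)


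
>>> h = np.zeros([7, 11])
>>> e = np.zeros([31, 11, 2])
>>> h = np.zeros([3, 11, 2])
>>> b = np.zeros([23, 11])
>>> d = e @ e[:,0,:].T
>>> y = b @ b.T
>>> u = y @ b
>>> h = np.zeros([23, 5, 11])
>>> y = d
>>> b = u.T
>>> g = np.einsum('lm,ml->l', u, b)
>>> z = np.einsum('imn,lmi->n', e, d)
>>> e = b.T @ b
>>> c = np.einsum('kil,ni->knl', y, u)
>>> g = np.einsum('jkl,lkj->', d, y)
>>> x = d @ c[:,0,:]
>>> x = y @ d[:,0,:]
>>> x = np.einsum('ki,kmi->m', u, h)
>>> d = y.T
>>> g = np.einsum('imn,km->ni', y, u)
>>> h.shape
(23, 5, 11)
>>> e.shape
(23, 23)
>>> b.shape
(11, 23)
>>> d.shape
(31, 11, 31)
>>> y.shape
(31, 11, 31)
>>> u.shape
(23, 11)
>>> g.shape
(31, 31)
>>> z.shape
(2,)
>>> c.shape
(31, 23, 31)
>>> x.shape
(5,)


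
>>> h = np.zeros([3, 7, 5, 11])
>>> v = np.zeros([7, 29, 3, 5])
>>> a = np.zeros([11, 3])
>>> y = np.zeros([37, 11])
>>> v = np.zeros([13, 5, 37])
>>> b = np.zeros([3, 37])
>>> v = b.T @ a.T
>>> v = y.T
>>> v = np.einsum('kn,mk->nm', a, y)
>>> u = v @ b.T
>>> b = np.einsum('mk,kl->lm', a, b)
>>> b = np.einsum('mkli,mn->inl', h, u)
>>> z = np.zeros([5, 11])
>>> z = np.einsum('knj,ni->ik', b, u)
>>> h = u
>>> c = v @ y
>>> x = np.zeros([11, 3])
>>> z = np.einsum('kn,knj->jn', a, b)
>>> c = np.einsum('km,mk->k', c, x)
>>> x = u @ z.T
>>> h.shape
(3, 3)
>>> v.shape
(3, 37)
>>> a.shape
(11, 3)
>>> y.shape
(37, 11)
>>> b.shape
(11, 3, 5)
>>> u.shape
(3, 3)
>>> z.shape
(5, 3)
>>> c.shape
(3,)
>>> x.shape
(3, 5)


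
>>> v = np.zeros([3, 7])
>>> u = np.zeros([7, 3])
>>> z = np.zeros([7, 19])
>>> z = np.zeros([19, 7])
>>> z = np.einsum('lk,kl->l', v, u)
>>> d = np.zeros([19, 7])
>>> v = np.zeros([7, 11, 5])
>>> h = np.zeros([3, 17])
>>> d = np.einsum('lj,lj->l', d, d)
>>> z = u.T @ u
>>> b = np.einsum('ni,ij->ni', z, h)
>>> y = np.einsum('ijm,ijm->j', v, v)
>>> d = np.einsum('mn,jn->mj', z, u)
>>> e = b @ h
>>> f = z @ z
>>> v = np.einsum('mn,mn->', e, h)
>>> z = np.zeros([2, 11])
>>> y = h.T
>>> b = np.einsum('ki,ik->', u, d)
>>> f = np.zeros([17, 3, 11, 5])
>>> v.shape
()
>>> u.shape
(7, 3)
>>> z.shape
(2, 11)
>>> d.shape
(3, 7)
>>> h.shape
(3, 17)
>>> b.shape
()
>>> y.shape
(17, 3)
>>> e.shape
(3, 17)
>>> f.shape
(17, 3, 11, 5)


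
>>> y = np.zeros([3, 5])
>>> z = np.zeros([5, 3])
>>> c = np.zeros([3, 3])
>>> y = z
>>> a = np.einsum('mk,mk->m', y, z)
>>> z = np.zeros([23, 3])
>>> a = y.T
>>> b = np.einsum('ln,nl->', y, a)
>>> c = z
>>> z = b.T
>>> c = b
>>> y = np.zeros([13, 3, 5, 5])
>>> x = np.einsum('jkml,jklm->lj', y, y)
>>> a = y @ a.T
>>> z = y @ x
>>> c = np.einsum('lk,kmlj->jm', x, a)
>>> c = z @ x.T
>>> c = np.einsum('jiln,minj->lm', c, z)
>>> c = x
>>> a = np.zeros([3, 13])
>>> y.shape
(13, 3, 5, 5)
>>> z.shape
(13, 3, 5, 13)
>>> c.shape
(5, 13)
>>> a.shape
(3, 13)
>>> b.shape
()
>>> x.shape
(5, 13)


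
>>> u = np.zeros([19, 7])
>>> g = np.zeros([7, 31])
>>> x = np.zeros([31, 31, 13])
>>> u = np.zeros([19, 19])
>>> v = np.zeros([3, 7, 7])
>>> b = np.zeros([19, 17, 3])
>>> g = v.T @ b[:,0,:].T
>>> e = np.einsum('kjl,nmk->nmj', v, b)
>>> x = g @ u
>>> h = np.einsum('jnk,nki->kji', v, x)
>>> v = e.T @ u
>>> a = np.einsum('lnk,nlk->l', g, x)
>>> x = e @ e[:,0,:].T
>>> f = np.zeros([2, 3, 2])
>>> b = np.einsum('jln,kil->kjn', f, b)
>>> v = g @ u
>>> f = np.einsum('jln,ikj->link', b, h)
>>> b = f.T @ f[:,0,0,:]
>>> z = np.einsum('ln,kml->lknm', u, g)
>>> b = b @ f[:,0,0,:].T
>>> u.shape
(19, 19)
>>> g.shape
(7, 7, 19)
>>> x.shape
(19, 17, 19)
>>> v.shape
(7, 7, 19)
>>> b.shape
(3, 2, 7, 2)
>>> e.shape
(19, 17, 7)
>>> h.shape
(7, 3, 19)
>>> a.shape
(7,)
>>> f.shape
(2, 7, 2, 3)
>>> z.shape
(19, 7, 19, 7)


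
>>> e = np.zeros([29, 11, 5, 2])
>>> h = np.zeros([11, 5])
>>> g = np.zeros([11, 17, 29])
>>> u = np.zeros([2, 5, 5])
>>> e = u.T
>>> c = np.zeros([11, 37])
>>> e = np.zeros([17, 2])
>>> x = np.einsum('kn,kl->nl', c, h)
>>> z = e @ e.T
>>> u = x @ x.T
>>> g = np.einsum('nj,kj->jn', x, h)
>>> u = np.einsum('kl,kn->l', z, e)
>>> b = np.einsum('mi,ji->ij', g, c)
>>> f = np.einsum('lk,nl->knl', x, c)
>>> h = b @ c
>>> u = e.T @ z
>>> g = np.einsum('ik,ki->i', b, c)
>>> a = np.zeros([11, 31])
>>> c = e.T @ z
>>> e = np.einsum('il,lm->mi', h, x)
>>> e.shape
(5, 37)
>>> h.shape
(37, 37)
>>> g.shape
(37,)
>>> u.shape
(2, 17)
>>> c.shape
(2, 17)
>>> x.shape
(37, 5)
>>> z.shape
(17, 17)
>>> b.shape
(37, 11)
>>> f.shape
(5, 11, 37)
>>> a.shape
(11, 31)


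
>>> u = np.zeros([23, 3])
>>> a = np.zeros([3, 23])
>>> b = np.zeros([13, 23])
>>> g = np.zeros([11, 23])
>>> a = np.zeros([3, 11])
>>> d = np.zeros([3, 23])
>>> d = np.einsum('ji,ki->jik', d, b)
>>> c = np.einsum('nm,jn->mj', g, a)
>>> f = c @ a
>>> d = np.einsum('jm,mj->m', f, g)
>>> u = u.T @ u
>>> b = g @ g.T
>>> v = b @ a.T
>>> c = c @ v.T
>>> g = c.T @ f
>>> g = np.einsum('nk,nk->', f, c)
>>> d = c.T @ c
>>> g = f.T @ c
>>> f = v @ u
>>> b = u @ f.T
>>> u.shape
(3, 3)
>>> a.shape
(3, 11)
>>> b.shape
(3, 11)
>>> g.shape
(11, 11)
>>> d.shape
(11, 11)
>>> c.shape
(23, 11)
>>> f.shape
(11, 3)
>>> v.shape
(11, 3)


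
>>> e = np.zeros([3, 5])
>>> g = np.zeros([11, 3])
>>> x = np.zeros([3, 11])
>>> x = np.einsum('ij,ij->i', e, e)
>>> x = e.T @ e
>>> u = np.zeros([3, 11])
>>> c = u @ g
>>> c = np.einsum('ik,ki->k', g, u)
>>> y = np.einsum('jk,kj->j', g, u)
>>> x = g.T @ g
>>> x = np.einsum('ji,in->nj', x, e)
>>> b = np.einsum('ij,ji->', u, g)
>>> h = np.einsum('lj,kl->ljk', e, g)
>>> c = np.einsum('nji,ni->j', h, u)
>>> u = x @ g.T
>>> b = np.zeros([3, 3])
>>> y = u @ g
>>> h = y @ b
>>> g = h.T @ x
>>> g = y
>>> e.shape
(3, 5)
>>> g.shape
(5, 3)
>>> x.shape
(5, 3)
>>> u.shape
(5, 11)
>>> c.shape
(5,)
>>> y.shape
(5, 3)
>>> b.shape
(3, 3)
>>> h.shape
(5, 3)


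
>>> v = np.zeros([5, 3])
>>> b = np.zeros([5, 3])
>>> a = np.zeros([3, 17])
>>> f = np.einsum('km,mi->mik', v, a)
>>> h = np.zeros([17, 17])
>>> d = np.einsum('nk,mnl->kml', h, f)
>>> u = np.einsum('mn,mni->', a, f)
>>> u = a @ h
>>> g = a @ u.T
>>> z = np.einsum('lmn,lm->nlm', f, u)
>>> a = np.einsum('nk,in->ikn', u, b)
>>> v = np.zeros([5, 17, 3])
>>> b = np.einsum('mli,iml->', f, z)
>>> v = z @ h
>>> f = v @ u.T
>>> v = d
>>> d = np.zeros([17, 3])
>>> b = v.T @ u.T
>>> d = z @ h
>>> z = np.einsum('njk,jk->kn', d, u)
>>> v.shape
(17, 3, 5)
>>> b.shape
(5, 3, 3)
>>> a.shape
(5, 17, 3)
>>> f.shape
(5, 3, 3)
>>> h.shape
(17, 17)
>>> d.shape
(5, 3, 17)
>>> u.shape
(3, 17)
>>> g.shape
(3, 3)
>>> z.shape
(17, 5)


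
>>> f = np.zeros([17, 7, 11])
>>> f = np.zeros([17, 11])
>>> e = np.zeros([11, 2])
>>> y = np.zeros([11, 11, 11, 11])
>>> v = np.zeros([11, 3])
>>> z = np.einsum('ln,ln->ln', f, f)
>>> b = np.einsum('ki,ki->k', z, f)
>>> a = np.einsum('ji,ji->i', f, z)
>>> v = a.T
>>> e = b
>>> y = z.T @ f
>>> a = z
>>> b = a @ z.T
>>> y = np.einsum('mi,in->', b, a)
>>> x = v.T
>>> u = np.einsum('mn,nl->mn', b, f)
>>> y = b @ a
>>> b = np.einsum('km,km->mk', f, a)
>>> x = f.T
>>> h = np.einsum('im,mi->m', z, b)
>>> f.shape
(17, 11)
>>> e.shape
(17,)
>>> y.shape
(17, 11)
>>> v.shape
(11,)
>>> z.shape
(17, 11)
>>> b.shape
(11, 17)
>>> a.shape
(17, 11)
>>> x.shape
(11, 17)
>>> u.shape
(17, 17)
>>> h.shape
(11,)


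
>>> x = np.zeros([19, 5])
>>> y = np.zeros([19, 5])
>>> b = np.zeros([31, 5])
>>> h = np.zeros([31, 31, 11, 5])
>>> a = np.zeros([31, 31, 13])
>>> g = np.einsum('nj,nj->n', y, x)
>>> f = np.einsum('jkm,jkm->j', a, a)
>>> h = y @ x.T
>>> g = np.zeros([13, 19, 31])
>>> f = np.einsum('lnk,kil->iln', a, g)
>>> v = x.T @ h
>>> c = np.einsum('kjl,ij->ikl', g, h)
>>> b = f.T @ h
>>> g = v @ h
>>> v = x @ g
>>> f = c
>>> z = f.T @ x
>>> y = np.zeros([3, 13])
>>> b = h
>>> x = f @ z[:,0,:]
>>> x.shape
(19, 13, 5)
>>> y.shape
(3, 13)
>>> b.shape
(19, 19)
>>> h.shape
(19, 19)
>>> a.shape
(31, 31, 13)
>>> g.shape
(5, 19)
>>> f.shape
(19, 13, 31)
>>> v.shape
(19, 19)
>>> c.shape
(19, 13, 31)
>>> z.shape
(31, 13, 5)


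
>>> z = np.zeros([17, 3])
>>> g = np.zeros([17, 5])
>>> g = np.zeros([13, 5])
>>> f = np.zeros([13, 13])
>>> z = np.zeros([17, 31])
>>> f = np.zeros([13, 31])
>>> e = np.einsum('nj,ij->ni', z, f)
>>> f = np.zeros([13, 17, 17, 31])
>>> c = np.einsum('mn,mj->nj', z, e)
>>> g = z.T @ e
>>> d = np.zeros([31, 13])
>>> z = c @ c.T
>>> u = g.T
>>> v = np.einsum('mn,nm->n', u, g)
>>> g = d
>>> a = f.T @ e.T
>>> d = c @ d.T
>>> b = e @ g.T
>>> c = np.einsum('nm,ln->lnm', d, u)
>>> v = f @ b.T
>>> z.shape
(31, 31)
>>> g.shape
(31, 13)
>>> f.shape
(13, 17, 17, 31)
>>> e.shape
(17, 13)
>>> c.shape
(13, 31, 31)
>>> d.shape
(31, 31)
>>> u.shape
(13, 31)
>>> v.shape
(13, 17, 17, 17)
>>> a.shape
(31, 17, 17, 17)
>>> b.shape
(17, 31)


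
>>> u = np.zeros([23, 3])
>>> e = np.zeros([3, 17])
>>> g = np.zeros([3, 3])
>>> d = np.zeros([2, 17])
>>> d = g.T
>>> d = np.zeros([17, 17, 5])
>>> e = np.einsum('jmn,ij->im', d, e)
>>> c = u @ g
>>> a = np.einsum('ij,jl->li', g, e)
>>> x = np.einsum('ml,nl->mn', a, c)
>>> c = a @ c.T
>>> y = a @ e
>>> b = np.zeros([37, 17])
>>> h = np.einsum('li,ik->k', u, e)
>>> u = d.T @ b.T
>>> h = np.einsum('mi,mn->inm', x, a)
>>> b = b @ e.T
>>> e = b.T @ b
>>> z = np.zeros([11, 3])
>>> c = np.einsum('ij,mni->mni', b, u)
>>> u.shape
(5, 17, 37)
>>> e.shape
(3, 3)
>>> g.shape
(3, 3)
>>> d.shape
(17, 17, 5)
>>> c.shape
(5, 17, 37)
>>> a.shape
(17, 3)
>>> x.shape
(17, 23)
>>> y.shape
(17, 17)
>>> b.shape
(37, 3)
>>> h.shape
(23, 3, 17)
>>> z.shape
(11, 3)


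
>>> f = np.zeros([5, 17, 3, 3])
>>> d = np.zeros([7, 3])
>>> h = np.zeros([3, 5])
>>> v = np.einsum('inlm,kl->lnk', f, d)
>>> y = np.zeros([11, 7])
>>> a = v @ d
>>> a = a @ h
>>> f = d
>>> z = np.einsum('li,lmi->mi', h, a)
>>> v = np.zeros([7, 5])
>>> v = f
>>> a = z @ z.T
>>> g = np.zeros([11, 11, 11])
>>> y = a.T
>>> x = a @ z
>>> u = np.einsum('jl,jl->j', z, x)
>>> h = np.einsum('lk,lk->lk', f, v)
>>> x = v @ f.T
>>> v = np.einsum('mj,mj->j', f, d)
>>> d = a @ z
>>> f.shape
(7, 3)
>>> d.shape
(17, 5)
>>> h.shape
(7, 3)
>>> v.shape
(3,)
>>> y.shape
(17, 17)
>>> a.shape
(17, 17)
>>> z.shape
(17, 5)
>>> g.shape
(11, 11, 11)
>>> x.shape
(7, 7)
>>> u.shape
(17,)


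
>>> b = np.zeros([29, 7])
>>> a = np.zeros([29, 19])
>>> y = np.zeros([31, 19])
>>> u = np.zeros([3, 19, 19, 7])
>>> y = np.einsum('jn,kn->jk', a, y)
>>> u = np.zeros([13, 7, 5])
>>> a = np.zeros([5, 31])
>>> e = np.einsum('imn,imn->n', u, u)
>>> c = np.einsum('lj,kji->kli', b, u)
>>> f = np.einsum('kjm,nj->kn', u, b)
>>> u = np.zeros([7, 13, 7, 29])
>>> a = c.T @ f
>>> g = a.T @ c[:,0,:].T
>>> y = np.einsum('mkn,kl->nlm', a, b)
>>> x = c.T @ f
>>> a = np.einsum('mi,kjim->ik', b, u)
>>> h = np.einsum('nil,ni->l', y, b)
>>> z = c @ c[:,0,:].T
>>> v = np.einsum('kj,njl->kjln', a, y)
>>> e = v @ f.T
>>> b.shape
(29, 7)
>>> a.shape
(7, 7)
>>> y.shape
(29, 7, 5)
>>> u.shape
(7, 13, 7, 29)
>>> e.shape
(7, 7, 5, 13)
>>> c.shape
(13, 29, 5)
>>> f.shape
(13, 29)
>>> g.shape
(29, 29, 13)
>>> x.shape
(5, 29, 29)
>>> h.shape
(5,)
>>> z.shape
(13, 29, 13)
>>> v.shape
(7, 7, 5, 29)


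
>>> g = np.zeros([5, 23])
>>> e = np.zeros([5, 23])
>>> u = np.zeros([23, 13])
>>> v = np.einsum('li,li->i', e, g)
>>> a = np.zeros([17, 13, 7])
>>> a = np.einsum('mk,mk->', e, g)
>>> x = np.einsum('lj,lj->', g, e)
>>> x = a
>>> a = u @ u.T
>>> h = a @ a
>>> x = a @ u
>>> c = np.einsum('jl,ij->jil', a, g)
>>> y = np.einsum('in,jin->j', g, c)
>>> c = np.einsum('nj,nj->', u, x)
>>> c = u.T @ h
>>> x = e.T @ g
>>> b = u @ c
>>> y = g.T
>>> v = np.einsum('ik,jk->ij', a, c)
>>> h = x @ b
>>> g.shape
(5, 23)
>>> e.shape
(5, 23)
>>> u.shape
(23, 13)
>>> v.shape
(23, 13)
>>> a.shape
(23, 23)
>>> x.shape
(23, 23)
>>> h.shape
(23, 23)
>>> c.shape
(13, 23)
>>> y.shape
(23, 5)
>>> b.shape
(23, 23)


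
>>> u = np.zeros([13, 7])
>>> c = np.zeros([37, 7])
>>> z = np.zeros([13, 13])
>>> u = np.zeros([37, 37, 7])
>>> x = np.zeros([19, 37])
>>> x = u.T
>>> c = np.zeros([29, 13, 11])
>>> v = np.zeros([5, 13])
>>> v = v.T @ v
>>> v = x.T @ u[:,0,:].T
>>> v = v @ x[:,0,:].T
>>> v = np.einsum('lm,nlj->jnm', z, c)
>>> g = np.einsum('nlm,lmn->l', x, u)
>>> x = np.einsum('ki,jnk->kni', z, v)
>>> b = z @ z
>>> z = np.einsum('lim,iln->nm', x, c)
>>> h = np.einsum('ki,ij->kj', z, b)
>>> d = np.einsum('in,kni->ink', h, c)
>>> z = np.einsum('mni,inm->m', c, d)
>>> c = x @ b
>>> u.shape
(37, 37, 7)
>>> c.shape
(13, 29, 13)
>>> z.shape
(29,)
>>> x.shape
(13, 29, 13)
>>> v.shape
(11, 29, 13)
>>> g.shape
(37,)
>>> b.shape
(13, 13)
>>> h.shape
(11, 13)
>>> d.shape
(11, 13, 29)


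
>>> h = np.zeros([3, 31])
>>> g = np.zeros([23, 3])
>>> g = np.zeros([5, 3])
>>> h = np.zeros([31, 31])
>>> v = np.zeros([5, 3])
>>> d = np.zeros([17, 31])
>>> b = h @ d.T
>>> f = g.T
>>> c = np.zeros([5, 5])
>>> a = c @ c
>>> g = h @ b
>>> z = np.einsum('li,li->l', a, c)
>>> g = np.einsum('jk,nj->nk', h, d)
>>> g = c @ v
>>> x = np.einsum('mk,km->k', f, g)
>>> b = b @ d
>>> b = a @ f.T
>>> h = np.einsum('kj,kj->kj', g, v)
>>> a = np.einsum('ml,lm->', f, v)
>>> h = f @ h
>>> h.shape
(3, 3)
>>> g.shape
(5, 3)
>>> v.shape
(5, 3)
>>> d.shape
(17, 31)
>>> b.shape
(5, 3)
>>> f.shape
(3, 5)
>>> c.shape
(5, 5)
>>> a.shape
()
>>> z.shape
(5,)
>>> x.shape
(5,)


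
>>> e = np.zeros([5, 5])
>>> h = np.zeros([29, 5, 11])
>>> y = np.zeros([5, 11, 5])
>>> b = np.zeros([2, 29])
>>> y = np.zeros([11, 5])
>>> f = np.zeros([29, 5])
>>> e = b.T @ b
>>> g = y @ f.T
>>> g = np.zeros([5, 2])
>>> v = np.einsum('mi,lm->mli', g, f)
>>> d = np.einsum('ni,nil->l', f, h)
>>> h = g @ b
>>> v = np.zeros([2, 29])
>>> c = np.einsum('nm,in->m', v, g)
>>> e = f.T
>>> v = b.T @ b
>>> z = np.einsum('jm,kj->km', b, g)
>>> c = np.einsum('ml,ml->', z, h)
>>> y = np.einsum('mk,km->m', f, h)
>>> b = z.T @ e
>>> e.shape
(5, 29)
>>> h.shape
(5, 29)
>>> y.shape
(29,)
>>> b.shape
(29, 29)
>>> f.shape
(29, 5)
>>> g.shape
(5, 2)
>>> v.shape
(29, 29)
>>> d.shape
(11,)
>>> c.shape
()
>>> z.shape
(5, 29)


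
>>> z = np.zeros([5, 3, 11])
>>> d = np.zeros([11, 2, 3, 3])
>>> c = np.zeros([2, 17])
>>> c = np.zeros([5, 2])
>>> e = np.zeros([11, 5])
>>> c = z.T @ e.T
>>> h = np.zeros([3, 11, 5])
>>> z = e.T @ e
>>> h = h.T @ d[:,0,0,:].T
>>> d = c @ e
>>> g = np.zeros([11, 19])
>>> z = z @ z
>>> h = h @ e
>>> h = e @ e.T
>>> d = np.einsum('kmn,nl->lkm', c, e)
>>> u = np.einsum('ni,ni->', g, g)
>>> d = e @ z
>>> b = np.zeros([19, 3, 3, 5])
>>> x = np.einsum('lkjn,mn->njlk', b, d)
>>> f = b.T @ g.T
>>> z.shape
(5, 5)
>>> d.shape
(11, 5)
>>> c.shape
(11, 3, 11)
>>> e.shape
(11, 5)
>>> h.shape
(11, 11)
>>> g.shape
(11, 19)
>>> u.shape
()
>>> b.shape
(19, 3, 3, 5)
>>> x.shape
(5, 3, 19, 3)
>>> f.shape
(5, 3, 3, 11)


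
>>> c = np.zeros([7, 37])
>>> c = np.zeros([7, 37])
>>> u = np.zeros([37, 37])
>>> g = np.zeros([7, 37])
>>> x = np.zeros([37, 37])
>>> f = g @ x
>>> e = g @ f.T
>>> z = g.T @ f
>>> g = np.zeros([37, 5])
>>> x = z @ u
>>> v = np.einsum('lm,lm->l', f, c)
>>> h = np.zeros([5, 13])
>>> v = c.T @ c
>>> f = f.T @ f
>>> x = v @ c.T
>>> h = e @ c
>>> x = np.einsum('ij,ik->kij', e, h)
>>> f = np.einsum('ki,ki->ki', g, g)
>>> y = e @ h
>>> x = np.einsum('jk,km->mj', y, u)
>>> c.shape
(7, 37)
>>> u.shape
(37, 37)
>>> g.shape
(37, 5)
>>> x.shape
(37, 7)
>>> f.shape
(37, 5)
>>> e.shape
(7, 7)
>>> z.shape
(37, 37)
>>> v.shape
(37, 37)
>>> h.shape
(7, 37)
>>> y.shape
(7, 37)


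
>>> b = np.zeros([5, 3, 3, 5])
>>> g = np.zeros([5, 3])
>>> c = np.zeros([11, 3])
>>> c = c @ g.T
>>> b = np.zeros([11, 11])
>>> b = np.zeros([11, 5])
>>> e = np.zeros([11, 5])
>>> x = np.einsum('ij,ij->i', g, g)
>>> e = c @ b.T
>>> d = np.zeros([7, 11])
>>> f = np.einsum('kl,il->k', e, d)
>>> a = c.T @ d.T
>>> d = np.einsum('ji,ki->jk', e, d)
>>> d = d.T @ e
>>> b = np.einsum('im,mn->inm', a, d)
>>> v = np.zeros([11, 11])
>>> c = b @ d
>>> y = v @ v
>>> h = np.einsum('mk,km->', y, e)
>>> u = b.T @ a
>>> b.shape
(5, 11, 7)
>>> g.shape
(5, 3)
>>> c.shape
(5, 11, 11)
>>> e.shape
(11, 11)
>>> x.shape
(5,)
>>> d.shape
(7, 11)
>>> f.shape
(11,)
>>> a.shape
(5, 7)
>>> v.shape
(11, 11)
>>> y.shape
(11, 11)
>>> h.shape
()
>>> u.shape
(7, 11, 7)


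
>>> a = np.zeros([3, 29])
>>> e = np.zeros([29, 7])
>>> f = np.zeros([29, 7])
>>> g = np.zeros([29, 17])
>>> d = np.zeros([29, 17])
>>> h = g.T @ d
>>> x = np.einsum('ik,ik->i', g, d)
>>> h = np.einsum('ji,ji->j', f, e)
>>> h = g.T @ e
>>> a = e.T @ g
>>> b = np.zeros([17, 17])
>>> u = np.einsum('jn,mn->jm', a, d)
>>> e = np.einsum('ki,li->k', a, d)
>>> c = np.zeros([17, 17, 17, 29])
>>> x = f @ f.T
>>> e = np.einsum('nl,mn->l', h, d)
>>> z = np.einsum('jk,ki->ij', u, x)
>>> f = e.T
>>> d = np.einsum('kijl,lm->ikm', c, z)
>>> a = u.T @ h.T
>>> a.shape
(29, 17)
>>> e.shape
(7,)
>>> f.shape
(7,)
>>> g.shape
(29, 17)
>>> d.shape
(17, 17, 7)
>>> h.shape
(17, 7)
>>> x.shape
(29, 29)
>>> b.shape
(17, 17)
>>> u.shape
(7, 29)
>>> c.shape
(17, 17, 17, 29)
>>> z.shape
(29, 7)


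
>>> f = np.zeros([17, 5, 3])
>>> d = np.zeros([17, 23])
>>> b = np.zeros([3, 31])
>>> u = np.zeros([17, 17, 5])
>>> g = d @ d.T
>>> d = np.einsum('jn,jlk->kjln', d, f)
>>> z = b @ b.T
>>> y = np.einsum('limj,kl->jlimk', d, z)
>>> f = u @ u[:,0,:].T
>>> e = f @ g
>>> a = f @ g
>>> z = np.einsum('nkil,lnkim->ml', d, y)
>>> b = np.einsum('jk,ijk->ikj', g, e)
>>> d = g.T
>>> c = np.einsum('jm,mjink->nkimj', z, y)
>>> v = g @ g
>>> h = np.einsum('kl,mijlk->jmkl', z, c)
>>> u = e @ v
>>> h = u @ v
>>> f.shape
(17, 17, 17)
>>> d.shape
(17, 17)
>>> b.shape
(17, 17, 17)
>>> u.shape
(17, 17, 17)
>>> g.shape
(17, 17)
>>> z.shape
(3, 23)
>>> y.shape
(23, 3, 17, 5, 3)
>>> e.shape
(17, 17, 17)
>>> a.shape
(17, 17, 17)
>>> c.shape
(5, 3, 17, 23, 3)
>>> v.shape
(17, 17)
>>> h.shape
(17, 17, 17)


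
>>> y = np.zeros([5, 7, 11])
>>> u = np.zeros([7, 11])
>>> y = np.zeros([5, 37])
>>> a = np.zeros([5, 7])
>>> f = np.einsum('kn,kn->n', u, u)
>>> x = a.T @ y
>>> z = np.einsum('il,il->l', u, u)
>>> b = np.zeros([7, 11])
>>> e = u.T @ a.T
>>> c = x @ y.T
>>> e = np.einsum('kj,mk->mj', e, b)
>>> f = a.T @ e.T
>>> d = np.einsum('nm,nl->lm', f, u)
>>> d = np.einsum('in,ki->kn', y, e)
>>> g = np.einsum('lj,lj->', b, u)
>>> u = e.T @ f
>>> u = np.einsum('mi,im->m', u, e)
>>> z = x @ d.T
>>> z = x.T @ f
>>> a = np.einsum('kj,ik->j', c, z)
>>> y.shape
(5, 37)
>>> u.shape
(5,)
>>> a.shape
(5,)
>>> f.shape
(7, 7)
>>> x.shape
(7, 37)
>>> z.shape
(37, 7)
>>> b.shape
(7, 11)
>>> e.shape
(7, 5)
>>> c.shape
(7, 5)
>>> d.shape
(7, 37)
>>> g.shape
()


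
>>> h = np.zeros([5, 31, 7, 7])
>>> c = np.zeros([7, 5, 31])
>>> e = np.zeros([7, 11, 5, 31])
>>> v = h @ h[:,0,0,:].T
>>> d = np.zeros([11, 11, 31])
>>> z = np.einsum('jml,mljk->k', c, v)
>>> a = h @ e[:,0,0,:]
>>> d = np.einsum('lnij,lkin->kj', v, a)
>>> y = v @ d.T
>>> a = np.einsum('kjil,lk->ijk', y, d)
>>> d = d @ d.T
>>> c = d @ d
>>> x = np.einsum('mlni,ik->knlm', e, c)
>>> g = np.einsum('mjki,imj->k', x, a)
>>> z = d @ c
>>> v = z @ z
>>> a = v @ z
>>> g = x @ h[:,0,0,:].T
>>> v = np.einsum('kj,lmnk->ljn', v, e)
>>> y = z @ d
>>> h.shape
(5, 31, 7, 7)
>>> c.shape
(31, 31)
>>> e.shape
(7, 11, 5, 31)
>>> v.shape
(7, 31, 5)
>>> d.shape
(31, 31)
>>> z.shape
(31, 31)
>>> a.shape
(31, 31)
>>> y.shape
(31, 31)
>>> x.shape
(31, 5, 11, 7)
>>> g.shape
(31, 5, 11, 5)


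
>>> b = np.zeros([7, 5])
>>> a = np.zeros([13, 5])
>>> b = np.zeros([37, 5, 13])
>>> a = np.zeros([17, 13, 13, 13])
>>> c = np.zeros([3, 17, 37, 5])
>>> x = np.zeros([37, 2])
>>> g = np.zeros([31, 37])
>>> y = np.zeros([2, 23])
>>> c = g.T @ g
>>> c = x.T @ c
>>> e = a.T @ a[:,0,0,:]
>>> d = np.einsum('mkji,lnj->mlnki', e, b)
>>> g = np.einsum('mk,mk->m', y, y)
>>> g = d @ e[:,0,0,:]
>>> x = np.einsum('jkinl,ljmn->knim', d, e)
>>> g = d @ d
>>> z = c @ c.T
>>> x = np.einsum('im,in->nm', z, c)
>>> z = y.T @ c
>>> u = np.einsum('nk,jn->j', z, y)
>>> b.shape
(37, 5, 13)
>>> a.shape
(17, 13, 13, 13)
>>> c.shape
(2, 37)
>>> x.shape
(37, 2)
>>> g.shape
(13, 37, 5, 13, 13)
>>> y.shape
(2, 23)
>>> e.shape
(13, 13, 13, 13)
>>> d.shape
(13, 37, 5, 13, 13)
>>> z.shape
(23, 37)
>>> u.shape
(2,)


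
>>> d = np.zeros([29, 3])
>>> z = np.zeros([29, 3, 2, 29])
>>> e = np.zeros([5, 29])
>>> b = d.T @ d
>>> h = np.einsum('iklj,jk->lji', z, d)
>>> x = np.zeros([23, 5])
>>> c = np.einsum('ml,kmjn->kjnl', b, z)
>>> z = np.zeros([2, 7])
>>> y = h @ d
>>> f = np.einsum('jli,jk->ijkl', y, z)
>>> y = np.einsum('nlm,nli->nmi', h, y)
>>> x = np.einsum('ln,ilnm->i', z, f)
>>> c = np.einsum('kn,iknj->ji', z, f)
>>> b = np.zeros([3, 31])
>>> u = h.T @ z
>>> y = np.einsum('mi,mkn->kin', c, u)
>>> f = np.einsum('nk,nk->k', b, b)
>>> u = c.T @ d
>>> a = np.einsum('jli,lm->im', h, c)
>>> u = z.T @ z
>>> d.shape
(29, 3)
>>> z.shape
(2, 7)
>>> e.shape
(5, 29)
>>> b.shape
(3, 31)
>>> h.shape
(2, 29, 29)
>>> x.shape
(3,)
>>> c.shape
(29, 3)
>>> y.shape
(29, 3, 7)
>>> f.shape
(31,)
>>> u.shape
(7, 7)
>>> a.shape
(29, 3)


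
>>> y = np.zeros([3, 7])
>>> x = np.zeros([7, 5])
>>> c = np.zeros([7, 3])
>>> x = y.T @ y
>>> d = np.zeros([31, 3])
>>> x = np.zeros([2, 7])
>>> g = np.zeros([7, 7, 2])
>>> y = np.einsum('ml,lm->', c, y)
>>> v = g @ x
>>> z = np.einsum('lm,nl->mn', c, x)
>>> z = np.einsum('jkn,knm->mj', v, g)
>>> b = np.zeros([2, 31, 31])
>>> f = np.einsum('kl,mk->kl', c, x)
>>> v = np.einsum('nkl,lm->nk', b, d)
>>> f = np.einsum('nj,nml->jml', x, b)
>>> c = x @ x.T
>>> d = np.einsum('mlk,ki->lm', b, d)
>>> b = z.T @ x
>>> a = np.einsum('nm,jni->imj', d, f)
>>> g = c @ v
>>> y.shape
()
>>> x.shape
(2, 7)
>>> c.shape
(2, 2)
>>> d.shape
(31, 2)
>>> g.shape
(2, 31)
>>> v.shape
(2, 31)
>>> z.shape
(2, 7)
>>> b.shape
(7, 7)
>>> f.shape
(7, 31, 31)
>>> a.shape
(31, 2, 7)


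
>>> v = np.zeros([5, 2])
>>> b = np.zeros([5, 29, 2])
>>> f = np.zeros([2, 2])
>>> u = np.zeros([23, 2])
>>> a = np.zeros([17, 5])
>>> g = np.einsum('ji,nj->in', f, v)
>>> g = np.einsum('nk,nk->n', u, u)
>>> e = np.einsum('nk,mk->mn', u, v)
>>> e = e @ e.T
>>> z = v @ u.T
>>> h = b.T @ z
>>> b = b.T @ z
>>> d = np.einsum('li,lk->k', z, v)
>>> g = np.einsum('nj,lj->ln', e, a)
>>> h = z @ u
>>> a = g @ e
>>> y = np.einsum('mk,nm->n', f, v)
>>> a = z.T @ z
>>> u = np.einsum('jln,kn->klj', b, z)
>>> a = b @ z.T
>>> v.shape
(5, 2)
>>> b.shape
(2, 29, 23)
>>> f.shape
(2, 2)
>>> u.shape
(5, 29, 2)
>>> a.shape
(2, 29, 5)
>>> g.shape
(17, 5)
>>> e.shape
(5, 5)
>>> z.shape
(5, 23)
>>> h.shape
(5, 2)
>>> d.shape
(2,)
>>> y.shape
(5,)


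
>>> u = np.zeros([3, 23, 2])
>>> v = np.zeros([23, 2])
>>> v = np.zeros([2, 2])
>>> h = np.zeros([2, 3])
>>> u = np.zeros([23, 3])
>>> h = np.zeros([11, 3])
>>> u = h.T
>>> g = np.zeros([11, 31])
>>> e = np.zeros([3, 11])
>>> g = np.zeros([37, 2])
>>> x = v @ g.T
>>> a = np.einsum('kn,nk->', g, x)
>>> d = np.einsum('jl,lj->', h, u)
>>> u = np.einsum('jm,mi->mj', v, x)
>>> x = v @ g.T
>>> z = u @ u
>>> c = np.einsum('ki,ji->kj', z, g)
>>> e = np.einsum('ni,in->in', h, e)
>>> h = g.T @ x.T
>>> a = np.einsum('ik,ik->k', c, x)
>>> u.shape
(2, 2)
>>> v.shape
(2, 2)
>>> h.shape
(2, 2)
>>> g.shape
(37, 2)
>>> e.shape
(3, 11)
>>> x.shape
(2, 37)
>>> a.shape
(37,)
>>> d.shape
()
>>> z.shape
(2, 2)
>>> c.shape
(2, 37)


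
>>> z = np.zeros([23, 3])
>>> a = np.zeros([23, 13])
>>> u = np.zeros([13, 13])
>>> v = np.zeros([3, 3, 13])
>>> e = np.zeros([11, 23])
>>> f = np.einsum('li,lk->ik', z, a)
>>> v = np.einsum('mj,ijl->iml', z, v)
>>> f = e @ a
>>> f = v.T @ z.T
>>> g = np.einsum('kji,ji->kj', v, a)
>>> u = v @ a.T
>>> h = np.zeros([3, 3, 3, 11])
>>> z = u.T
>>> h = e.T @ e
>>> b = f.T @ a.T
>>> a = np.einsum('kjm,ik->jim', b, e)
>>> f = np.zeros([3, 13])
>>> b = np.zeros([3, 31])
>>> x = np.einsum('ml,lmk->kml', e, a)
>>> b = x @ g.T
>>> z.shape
(23, 23, 3)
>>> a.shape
(23, 11, 23)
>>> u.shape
(3, 23, 23)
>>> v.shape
(3, 23, 13)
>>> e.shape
(11, 23)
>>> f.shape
(3, 13)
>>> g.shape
(3, 23)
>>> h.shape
(23, 23)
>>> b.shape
(23, 11, 3)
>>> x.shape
(23, 11, 23)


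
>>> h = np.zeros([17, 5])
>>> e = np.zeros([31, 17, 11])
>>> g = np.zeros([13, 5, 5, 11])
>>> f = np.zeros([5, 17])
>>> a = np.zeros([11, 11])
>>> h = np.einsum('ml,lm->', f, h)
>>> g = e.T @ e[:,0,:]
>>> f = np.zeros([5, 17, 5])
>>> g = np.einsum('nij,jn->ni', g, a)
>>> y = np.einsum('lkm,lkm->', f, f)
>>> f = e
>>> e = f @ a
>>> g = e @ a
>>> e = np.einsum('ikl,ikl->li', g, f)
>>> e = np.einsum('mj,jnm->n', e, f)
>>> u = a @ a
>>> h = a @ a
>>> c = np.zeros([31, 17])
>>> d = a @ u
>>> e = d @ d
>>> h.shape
(11, 11)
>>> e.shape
(11, 11)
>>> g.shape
(31, 17, 11)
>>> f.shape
(31, 17, 11)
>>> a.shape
(11, 11)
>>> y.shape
()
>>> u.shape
(11, 11)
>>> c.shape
(31, 17)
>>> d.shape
(11, 11)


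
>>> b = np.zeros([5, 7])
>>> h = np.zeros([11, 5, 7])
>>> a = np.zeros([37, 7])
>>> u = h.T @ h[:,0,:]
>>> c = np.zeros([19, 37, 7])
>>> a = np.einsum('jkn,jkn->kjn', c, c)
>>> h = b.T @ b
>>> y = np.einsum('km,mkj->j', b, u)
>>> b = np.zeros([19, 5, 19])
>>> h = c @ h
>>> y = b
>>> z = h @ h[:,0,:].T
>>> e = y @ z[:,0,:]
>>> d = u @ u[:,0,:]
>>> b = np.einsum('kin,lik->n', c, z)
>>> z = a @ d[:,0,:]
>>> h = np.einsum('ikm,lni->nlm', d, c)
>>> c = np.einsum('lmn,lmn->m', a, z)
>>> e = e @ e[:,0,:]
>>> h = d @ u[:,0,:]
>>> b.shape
(7,)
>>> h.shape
(7, 5, 7)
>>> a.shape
(37, 19, 7)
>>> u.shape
(7, 5, 7)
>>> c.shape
(19,)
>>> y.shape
(19, 5, 19)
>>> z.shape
(37, 19, 7)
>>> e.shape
(19, 5, 19)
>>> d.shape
(7, 5, 7)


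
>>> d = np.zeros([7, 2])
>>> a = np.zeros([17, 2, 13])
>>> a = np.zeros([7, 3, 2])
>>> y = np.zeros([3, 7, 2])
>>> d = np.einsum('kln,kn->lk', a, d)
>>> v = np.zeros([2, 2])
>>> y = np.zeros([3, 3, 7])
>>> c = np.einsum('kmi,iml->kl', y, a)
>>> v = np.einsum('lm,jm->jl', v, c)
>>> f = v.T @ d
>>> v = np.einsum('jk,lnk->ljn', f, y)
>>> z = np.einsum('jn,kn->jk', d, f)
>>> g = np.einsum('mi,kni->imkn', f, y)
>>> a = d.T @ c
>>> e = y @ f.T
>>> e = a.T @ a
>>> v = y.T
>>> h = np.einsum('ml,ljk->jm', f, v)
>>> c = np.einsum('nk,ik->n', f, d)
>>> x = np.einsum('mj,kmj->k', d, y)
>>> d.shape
(3, 7)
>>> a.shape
(7, 2)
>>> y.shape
(3, 3, 7)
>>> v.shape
(7, 3, 3)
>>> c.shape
(2,)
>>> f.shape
(2, 7)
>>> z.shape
(3, 2)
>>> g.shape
(7, 2, 3, 3)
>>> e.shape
(2, 2)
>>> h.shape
(3, 2)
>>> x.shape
(3,)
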